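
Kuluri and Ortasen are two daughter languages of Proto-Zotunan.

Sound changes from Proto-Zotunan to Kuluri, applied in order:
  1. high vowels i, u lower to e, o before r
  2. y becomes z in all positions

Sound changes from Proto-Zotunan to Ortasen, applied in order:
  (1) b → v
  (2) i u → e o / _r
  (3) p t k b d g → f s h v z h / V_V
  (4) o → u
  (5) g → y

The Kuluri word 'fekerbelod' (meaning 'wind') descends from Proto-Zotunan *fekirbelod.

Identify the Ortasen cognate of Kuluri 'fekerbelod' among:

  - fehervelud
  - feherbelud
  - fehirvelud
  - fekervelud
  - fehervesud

fehervelud

Ortasen: start from *fekirbelod.
  rule 1 (unconditioned shift): fekirbelod → fekirvelod
  rule 2 (pre-rhotic lowering): fekirvelod → fekervelod
  rule 3 (intervocalic lenition): fekervelod → fehervelod
  rule 4 (vowel merger): fehervelod → fehervelud
  rule 5: no change — fehervelud
  ⇒ Ortasen fehervelud
Only 'fehervelud' matches the regular Ortasen development of *fekirbelod.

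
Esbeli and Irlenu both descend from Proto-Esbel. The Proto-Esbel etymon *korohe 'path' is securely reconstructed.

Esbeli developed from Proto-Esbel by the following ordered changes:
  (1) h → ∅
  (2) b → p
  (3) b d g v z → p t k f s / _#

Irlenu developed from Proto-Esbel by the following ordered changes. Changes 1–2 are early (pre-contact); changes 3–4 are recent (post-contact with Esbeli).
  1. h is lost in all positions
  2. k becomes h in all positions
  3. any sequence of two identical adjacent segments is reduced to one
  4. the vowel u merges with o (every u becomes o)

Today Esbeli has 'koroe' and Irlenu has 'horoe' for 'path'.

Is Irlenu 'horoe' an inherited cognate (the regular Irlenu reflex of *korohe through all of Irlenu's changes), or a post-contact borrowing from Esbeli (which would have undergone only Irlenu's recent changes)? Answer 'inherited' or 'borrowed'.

If inherited, *korohe would pass through all of Irlenu's changes:
Irlenu: *korohe > koroe > horoe  (by h-loss, unconditioned shift)
If borrowed from Esbeli 'koroe' after the early changes, it would undergo only the recent ones:
  rule 3 (degemination): no change (koroe)
  rule 4 (vowel merger): no change (koroe)
  ⇒ as a loan: koroe
Irlenu 'horoe' matches the inherited outcome exactly, so it is an inherited cognate, not a loan.

inherited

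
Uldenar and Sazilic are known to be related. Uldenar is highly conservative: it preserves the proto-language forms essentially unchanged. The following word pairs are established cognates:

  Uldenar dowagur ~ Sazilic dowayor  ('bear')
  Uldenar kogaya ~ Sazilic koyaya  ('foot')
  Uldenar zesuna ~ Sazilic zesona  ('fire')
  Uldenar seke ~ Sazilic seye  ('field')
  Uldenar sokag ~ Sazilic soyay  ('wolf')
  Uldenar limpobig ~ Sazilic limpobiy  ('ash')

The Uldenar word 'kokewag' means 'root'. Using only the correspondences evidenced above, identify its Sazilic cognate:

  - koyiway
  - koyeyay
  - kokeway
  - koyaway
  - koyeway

seke ~ seye — Uldenar k corresponds to Sazilic y between vowels (before a front vowel).
sokag ~ soyay, limpobig ~ limpobiy — Uldenar g corresponds to Sazilic y word-finally.
Applying these to Uldenar 'kokewag':
  kokewag → koyewag   (k→y between vowels (before a front vowel))
  koyewag → koyeway   (g→y word-finally)
So the Sazilic cognate is 'koyeway'.

koyeway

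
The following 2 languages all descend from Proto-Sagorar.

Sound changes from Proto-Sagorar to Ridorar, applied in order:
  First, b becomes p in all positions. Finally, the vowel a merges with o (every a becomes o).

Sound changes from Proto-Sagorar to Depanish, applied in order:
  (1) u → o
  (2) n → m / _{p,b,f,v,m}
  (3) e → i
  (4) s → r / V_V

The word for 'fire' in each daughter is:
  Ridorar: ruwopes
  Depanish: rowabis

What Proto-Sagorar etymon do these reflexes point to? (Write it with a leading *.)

Position 6: Ridorar has e, Depanish has i. Ridorar preserves e here (none of its changes turn any other segment into e), so the proto-segment is *e.
Position 4: Ridorar has o, Depanish has a. Depanish preserves a here (none of its changes turn any other segment into a), so the proto-segment is *a.
Position 2: Ridorar has u, Depanish has o. Ridorar preserves u here (none of its changes turn any other segment into u), so the proto-segment is *u.
Continuing position by position gives *ruwabes; check it forward:
Ridorar: start from *ruwabes.
  rule 1 (unconditioned shift): ruwabes → ruwapes
  rule 2 (vowel merger): ruwapes → ruwopes
  ⇒ Ridorar ruwopes
Depanish: start from *ruwabes.
  rule 1 (vowel merger): ruwabes → rowabes
  rule 2: no change — rowabes
  rule 3 (vowel merger): rowabes → rowabis
  rule 4: no change — rowabis
  ⇒ Depanish rowabis
Only *ruwabes yields all of Ridorar ruwopes, Depanish rowabis.

*ruwabes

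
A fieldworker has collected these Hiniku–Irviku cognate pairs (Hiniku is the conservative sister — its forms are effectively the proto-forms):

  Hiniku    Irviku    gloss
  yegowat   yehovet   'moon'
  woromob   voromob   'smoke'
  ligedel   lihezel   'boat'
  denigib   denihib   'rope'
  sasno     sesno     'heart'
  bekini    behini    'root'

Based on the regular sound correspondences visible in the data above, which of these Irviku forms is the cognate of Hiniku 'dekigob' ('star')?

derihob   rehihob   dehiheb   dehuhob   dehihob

bekini ~ behini — Hiniku k corresponds to Irviku h between vowels (before a front vowel).
yegowat ~ yehovet — Hiniku g corresponds to Irviku h between vowels (before a back vowel).
Applying these to Hiniku 'dekigob':
  dekigob → dehigob   (k→h between vowels (before a front vowel))
  dehigob → dehihob   (g→h between vowels (before a back vowel))
So the Irviku cognate is 'dehihob'.

dehihob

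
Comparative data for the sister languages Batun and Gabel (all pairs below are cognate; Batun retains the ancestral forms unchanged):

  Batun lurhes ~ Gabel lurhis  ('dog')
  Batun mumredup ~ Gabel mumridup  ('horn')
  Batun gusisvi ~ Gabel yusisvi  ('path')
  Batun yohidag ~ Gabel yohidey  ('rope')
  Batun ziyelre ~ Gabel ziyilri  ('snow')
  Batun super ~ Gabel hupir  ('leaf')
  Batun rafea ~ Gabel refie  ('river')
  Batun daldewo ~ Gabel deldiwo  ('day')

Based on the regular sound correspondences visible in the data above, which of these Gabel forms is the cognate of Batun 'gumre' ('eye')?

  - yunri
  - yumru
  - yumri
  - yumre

gusisvi ~ yusisvi — Batun g corresponds to Gabel y word-initially before a back vowel.
ziyelre ~ ziyilri — Batun e corresponds to Gabel i word-finally.
Applying these to Batun 'gumre':
  gumre → yumre   (g→y word-initially before a back vowel)
  yumre → yumri   (e→i word-finally)
So the Gabel cognate is 'yumri'.

yumri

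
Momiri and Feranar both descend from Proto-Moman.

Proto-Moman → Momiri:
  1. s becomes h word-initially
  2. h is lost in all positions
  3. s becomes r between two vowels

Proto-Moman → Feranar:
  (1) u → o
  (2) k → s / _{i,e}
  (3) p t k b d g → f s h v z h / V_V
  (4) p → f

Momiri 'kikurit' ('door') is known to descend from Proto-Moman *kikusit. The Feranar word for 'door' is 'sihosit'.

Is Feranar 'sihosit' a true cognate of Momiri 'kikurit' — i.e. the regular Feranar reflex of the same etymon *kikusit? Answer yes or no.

Derive the expected Feranar reflex of *kikusit:
Feranar: *kikusit
  kikusit → kikosit   [vowel merger]
  kikosit → sikosit   [palatalisation]
  sikosit → sihosit   [intervocalic lenition]
  sihosit (rule 4 does not apply)
  giving Feranar sihosit.
Feranar 'sihosit' matches the regular reflex exactly, so the pair is cognate.

yes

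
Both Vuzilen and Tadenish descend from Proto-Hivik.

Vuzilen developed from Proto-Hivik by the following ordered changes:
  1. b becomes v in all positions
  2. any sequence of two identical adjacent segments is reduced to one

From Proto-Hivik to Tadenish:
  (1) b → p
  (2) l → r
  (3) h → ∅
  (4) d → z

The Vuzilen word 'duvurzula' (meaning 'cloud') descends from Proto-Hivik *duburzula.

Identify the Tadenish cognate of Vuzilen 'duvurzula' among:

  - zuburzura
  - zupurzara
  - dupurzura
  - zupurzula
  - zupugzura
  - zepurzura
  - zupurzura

zupurzura

Tadenish: *duburzula
  duburzula → dupurzula   [unconditioned shift]
  dupurzula → dupurzura   [unconditioned shift]
  dupurzura (rule 3 does not apply)
  dupurzura → zupurzura   [unconditioned shift]
  giving Tadenish zupurzura.
Among the options, 'zupurzura' alone shows every Tadenish change applied in order.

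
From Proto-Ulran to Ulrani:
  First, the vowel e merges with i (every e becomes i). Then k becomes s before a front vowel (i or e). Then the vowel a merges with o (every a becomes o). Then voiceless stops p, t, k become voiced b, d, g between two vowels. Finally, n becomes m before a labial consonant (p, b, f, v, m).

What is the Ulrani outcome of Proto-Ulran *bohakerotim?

Ulrani: *bohakerotim > bohakirotim > bohasirotim > bohosirotim > bohosirodim  (by vowel merger, palatalisation, vowel merger, intervocalic voicing)

bohosirodim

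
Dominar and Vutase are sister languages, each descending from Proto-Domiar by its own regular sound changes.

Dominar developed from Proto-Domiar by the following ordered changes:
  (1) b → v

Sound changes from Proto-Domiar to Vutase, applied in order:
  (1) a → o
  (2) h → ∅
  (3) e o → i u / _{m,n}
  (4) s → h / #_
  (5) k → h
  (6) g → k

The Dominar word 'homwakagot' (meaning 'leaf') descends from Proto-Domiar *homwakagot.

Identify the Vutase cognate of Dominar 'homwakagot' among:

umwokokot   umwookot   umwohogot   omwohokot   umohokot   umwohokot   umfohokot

Vutase: *homwakagot > homwokogot > omwokogot > umwokogot > umwohogot > umwohokot  (by vowel merger, h-loss, pre-nasal raising, unconditioned shift, unconditioned shift)

umwohokot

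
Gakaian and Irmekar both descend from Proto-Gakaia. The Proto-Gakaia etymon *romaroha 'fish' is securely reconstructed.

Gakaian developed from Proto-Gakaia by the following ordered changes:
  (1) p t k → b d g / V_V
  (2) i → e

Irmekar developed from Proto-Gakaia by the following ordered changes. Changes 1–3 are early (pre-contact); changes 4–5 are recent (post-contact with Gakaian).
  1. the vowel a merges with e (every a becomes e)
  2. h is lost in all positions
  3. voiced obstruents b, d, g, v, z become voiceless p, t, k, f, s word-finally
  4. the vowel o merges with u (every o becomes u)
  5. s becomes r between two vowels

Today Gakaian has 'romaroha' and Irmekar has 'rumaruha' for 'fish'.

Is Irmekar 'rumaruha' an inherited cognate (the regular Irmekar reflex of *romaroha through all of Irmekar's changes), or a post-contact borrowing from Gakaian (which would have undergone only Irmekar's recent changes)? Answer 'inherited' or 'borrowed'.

If inherited, *romaroha would pass through all of Irmekar's changes:
Irmekar: start from *romaroha.
  rule 1 (vowel merger): romaroha → romerohe
  rule 2 (h-loss): romerohe → romeroe
  rule 3: no change — romeroe
  rule 4 (vowel merger): romeroe → rumerue
  rule 5: no change — rumerue
  ⇒ Irmekar rumerue
If borrowed from Gakaian 'romaroha' after the early changes, it would undergo only the recent ones:
  rule 4 (vowel merger): romaroha → rumaruha
  rule 5 (rhotacism): no change (rumaruha)
  ⇒ as a loan: rumaruha
Irmekar 'rumaruha' matches the loan outcome 'rumaruha', not the inherited 'rumerue' — it skipped the early Irmekar changes, so it was borrowed from Gakaian.

borrowed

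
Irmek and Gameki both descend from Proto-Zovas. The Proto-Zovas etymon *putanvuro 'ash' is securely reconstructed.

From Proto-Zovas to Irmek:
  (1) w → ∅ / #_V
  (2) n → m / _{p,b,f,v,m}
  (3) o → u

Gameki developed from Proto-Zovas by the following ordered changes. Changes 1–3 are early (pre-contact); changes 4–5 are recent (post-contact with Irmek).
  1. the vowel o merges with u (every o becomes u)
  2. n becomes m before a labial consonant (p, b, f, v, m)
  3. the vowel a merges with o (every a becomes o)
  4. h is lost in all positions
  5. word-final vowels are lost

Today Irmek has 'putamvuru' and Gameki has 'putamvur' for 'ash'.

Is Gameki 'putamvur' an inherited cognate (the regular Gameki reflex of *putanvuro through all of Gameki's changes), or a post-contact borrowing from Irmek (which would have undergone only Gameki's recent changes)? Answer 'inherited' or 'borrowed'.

borrowed

If inherited, *putanvuro would pass through all of Gameki's changes:
Gameki: *putanvuro
  putanvuro → putanvuru   [vowel merger]
  putanvuru → putamvuru   [nasal place assimilation]
  putamvuru → putomvuru   [vowel merger]
  putomvuru (rule 4 does not apply)
  putomvuru → putomvur   [apocope]
  giving Gameki putomvur.
If borrowed from Irmek 'putamvuru' after the early changes, it would undergo only the recent ones:
  rule 4 (h-loss): no change (putamvuru)
  rule 5 (apocope): putamvuru → putamvur
  ⇒ as a loan: putamvur
Gameki 'putamvur' matches the loan outcome 'putamvur', not the inherited 'putomvur' — it skipped the early Gameki changes, so it was borrowed from Irmek.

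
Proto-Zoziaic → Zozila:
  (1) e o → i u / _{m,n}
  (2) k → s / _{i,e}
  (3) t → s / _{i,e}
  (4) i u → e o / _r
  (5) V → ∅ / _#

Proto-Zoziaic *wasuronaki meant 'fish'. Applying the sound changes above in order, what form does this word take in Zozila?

wasorunas

Zozila: *wasuronaki
  wasuronaki → wasurunaki   [pre-nasal raising]
  wasurunaki → wasurunasi   [palatalisation]
  wasurunasi (rule 3 does not apply)
  wasurunasi → wasorunasi   [pre-rhotic lowering]
  wasorunasi → wasorunas   [apocope]
  giving Zozila wasorunas.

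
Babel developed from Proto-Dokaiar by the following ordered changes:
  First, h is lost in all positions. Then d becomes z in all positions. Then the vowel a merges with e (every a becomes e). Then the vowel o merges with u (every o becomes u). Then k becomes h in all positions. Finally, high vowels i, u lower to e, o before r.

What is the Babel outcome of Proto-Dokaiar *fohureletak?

Babel: start from *fohureletak.
  rule 1 (h-loss): fohureletak → foureletak
  rule 2: no change — foureletak
  rule 3 (vowel merger): foureletak → foureletek
  rule 4 (vowel merger): foureletek → fuureletek
  rule 5 (unconditioned shift): fuureletek → fuureleteh
  rule 6 (pre-rhotic lowering): fuureleteh → fuoreleteh
  ⇒ Babel fuoreleteh

fuoreleteh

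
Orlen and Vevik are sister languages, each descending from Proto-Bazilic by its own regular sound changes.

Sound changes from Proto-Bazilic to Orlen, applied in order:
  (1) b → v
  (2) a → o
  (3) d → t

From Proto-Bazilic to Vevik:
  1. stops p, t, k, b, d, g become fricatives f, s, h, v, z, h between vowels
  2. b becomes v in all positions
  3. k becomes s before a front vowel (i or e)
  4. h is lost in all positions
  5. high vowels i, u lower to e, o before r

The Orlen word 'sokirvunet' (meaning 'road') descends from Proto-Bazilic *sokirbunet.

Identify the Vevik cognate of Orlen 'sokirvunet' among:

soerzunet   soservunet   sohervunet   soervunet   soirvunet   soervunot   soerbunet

soervunet

Vevik: *sokirbunet > sohirbunet > sohirvunet > soirvunet > soervunet  (by intervocalic lenition, unconditioned shift, h-loss, pre-rhotic lowering)
Among the options, 'soervunet' alone shows every Vevik change applied in order.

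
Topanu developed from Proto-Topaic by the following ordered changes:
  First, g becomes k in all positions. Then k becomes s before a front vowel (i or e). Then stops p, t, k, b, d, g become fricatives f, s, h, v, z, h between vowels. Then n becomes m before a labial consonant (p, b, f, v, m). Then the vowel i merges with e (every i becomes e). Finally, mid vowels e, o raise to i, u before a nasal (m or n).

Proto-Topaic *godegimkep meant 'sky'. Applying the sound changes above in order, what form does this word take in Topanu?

Topanu: start from *godegimkep.
  rule 1 (unconditioned shift): godegimkep → kodekimkep
  rule 2 (palatalisation): kodekimkep → kodesimsep
  rule 3 (intervocalic lenition): kodesimsep → kozesimsep
  rule 4: no change — kozesimsep
  rule 5 (vowel merger): kozesimsep → kozesemsep
  rule 6 (pre-nasal raising): kozesemsep → kozesimsep
  ⇒ Topanu kozesimsep

kozesimsep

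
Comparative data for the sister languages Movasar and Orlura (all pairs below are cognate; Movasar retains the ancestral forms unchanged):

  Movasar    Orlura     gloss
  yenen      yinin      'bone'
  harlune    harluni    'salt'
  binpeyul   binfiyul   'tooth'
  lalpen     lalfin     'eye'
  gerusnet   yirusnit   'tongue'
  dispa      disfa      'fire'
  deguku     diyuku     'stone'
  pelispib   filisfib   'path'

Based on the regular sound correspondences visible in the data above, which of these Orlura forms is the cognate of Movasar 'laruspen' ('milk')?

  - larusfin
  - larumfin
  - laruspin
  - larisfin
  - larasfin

binpeyul ~ binfiyul, lalpen ~ lalfin — Movasar p corresponds to Orlura f after a consonant, before a front vowel.
yenen ~ yinin, lalpen ~ lalfin — Movasar e corresponds to Orlura i after a consonant, before a nasal.
Applying these to Movasar 'laruspen':
  laruspen → larusfen   (p→f after a consonant, before a front vowel)
  larusfen → larusfin   (e→i after a consonant, before a nasal)
So the Orlura cognate is 'larusfin'.

larusfin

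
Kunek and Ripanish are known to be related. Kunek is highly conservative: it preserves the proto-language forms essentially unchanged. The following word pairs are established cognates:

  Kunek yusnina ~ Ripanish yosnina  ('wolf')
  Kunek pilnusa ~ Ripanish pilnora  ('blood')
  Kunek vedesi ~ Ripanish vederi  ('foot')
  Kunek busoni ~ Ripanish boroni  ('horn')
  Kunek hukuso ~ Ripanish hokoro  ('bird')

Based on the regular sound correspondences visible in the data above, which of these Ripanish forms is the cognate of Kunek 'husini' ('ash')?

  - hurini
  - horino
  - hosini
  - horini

yusnina ~ yosnina, pilnusa ~ pilnora — Kunek u corresponds to Ripanish o after a consonant, before a consonant other than r, m, n, p, b, f, v.
vedesi ~ vederi — Kunek s corresponds to Ripanish r between vowels (before a front vowel).
Applying these to Kunek 'husini':
  husini → hosini   (u→o after a consonant, before a consonant other than r, m, n, p, b, f, v)
  hosini → horini   (s→r between vowels (before a front vowel))
So the Ripanish cognate is 'horini'.

horini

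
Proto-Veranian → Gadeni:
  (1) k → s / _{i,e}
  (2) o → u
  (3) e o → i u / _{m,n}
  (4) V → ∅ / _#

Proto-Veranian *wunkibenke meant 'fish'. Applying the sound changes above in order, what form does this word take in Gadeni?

Gadeni: *wunkibenke
  wunkibenke → wunsibense   [palatalisation]
  wunsibense (rule 2 does not apply)
  wunsibense → wunsibinse   [pre-nasal raising]
  wunsibinse → wunsibins   [apocope]
  giving Gadeni wunsibins.

wunsibins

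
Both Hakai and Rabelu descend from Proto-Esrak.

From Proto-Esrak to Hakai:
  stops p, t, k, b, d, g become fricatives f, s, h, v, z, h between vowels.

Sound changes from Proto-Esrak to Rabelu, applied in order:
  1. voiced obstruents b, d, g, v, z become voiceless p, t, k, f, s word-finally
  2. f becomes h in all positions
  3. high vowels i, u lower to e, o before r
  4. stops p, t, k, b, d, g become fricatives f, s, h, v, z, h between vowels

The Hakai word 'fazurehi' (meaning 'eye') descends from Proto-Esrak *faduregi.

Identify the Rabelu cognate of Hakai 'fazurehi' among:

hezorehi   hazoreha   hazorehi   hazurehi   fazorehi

hazorehi

Rabelu: *faduregi > haduregi > hadoregi > hazorehi  (by unconditioned shift, pre-rhotic lowering, intervocalic lenition)
Only 'hazorehi' matches the regular Rabelu development of *faduregi.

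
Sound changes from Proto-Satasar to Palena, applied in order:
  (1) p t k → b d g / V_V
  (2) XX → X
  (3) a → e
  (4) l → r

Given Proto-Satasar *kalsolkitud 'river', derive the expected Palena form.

Palena: start from *kalsolkitud.
  rule 1 (intervocalic voicing): kalsolkitud → kalsolkidud
  rule 2: no change — kalsolkidud
  rule 3 (vowel merger): kalsolkidud → kelsolkidud
  rule 4 (unconditioned shift): kelsolkidud → kersorkidud
  ⇒ Palena kersorkidud

kersorkidud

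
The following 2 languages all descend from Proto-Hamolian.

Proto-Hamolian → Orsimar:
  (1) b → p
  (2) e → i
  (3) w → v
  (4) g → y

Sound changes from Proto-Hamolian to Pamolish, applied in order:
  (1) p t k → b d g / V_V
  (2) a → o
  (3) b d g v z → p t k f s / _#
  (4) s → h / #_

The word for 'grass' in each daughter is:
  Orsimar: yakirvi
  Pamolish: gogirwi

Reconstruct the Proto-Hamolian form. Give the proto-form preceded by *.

*gakirwi

Position 6: Orsimar has v, Pamolish has w. Pamolish preserves w here (none of its changes turn any other segment into w), so the proto-segment is *w.
Position 1: Orsimar has y, Pamolish has g. Taking the neighbouring segments as reconstructed: Orsimar y could go back to *g or *y; Pamolish g can only go back to *g — the one source consistent with every daughter is *g.
Position 3: Orsimar has k, Pamolish has g. Orsimar preserves k here (none of its changes turn any other segment into k), so the proto-segment is *k.
This points to *gakirwi. Verify forward in each daughter:
Orsimar: start from *gakirwi.
  rule 1: no change — gakirwi
  rule 2: no change — gakirwi
  rule 3 (unconditioned shift): gakirwi → gakirvi
  rule 4 (unconditioned shift): gakirvi → yakirvi
  ⇒ Orsimar yakirvi
Pamolish: start from *gakirwi.
  rule 1 (intervocalic voicing): gakirwi → gagirwi
  rule 2 (vowel merger): gagirwi → gogirwi
  rule 3: no change — gogirwi
  rule 4: no change — gogirwi
  ⇒ Pamolish gogirwi
Only *gakirwi yields all of Orsimar yakirvi, Pamolish gogirwi.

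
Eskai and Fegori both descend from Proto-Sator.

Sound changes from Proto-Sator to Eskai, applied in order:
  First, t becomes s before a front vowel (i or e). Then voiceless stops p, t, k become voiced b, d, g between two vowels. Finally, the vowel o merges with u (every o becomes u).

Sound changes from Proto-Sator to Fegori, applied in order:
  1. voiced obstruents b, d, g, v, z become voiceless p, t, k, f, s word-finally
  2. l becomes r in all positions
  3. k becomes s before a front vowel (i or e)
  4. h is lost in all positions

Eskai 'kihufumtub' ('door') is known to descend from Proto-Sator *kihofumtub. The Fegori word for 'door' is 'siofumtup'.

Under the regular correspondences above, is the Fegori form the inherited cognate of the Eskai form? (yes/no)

yes

Derive the expected Fegori reflex of *kihofumtub:
Fegori: *kihofumtub > kihofumtup > sihofumtup > siofumtup  (by final devoicing, palatalisation, h-loss)
Fegori 'siofumtup' matches the regular reflex exactly, so the pair is cognate.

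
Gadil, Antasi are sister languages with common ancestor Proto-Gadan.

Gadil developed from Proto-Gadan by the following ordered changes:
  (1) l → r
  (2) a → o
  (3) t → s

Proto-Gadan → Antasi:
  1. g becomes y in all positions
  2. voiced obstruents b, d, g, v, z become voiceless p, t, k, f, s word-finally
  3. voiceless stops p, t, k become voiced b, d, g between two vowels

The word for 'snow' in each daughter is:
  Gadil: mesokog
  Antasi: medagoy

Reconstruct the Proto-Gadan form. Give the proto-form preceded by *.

Position 4: Gadil has o, Antasi has a. Antasi preserves a here (none of its changes turn any other segment into a), so the proto-segment is *a.
Position 5: Gadil has k, Antasi has g. Gadil preserves k here (none of its changes turn any other segment into k), so the proto-segment is *k.
Position 3: Gadil has s, Antasi has d. Taking the neighbouring segments as reconstructed: Gadil s could go back to *t or *s; Antasi d could go back to *t or *d — the one source consistent with every daughter is *t.
This points to *metakog. Verify forward in each daughter:
Gadil: *metakog > metokog > mesokog  (by vowel merger, unconditioned shift)
Antasi: *metakog > metakoy > medagoy  (by unconditioned shift, intervocalic voicing)
No other proto-form is consistent with every reflex, so the reconstruction is *metakog.

*metakog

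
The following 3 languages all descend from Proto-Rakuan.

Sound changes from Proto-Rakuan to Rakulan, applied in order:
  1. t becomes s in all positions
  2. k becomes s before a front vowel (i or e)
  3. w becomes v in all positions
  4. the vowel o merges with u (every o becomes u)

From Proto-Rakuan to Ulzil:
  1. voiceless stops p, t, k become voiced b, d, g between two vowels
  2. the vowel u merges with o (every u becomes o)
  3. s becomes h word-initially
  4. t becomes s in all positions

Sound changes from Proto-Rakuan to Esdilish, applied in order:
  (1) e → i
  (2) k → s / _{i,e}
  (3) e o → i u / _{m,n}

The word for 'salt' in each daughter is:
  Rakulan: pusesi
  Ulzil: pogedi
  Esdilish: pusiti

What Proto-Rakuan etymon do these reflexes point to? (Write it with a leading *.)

Position 4: Rakulan has e, Ulzil has e, Esdilish has i. Rakulan preserves e here (none of its changes turn any other segment into e), so the proto-segment is *e.
Position 2: Rakulan has u, Ulzil has o, Esdilish has u. Taking the neighbouring segments as reconstructed: Rakulan u could go back to *o or *u; Ulzil o could go back to *o or *u; Esdilish u can only go back to *u — the one source consistent with every daughter is *u.
Continuing position by position gives *puketi; check it forward:
Rakulan: *puketi > pukesi > pusesi  (by unconditioned shift, palatalisation)
Ulzil: *puketi > pugedi > pogedi  (by intervocalic voicing, vowel merger)
Esdilish: *puketi
  puketi → pukiti   [vowel merger]
  pukiti → pusiti   [palatalisation]
  pusiti (rule 3 does not apply)
  giving Esdilish pusiti.
No other proto-form is consistent with every reflex, so the reconstruction is *puketi.

*puketi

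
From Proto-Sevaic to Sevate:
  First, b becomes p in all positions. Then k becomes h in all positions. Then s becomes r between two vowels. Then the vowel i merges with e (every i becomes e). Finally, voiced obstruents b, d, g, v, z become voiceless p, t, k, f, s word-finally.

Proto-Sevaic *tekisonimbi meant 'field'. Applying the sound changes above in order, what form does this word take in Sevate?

Sevate: *tekisonimbi > tekisonimpi > tehisonimpi > tehironimpi > teheronempe  (by unconditioned shift, unconditioned shift, rhotacism, vowel merger)

teheronempe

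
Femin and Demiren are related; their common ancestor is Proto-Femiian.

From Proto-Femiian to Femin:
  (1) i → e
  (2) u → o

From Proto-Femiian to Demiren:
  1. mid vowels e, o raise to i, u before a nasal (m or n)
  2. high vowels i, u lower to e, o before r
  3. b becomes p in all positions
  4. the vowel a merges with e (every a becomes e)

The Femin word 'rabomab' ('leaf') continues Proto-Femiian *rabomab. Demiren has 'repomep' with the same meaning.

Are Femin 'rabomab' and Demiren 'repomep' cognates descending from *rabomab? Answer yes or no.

Derive the expected Demiren reflex of *rabomab:
Demiren: start from *rabomab.
  rule 1 (pre-nasal raising): rabomab → rabumab
  rule 2: no change — rabumab
  rule 3 (unconditioned shift): rabumab → rapumap
  rule 4 (vowel merger): rapumap → repumep
  ⇒ Demiren repumep
The regular Demiren reflex would be 'repumep', but the attested form is 'repomep'. The correspondence is irregular, so they are not cognates (the Demiren form has a different source).

no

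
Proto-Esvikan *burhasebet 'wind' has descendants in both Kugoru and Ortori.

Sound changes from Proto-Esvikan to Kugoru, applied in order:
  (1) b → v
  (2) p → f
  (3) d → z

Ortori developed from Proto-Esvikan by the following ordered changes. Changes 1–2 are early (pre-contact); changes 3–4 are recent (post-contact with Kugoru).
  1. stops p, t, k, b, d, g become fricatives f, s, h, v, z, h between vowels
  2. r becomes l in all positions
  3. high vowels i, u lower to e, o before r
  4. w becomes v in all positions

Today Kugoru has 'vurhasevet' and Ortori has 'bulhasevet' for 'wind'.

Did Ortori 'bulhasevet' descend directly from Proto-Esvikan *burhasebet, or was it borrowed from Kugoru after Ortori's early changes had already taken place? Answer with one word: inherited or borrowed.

If inherited, *burhasebet would pass through all of Ortori's changes:
Ortori: *burhasebet
  burhasebet → burhasevet   [intervocalic lenition]
  burhasevet → bulhasevet   [unconditioned shift]
  bulhasevet (rule 3 does not apply)
  bulhasevet (rule 4 does not apply)
  giving Ortori bulhasevet.
If borrowed from Kugoru 'vurhasevet' after the early changes, it would undergo only the recent ones:
  rule 3 (pre-rhotic lowering): vurhasevet → vorhasevet
  rule 4 (unconditioned shift): no change (vorhasevet)
  ⇒ as a loan: vorhasevet
Ortori 'bulhasevet' matches the inherited outcome exactly, so it is an inherited cognate, not a loan.

inherited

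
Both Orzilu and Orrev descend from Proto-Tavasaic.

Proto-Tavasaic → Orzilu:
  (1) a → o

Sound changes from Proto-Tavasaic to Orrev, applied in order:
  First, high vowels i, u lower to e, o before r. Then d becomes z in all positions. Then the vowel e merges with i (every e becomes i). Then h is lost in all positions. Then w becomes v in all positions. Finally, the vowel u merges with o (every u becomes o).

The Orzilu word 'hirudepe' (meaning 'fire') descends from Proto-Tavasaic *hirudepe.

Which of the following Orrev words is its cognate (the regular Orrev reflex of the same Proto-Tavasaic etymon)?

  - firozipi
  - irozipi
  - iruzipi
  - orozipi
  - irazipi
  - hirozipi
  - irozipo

irozipi

Orrev: *hirudepe > herudepe > heruzepe > hiruzipi > iruzipi > irozipi  (by pre-rhotic lowering, unconditioned shift, vowel merger, h-loss, vowel merger)
Among the options, 'irozipi' alone shows every Orrev change applied in order.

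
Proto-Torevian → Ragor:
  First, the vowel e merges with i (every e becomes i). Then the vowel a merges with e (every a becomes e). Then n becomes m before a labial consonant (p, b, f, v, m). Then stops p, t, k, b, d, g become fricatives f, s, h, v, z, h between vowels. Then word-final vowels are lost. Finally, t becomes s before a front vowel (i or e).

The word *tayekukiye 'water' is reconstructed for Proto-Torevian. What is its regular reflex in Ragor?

seyihuhiy

Ragor: start from *tayekukiye.
  rule 1 (vowel merger): tayekukiye → tayikukiyi
  rule 2 (vowel merger): tayikukiyi → teyikukiyi
  rule 3: no change — teyikukiyi
  rule 4 (intervocalic lenition): teyikukiyi → teyihuhiyi
  rule 5 (apocope): teyihuhiyi → teyihuhiy
  rule 6 (palatalisation): teyihuhiy → seyihuhiy
  ⇒ Ragor seyihuhiy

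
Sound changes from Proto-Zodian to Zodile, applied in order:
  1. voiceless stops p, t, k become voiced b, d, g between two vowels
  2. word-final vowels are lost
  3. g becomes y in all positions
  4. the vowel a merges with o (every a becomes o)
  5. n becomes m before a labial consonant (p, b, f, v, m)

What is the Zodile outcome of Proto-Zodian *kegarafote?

keyorofod

Zodile: start from *kegarafote.
  rule 1 (intervocalic voicing): kegarafote → kegarafode
  rule 2 (apocope): kegarafode → kegarafod
  rule 3 (unconditioned shift): kegarafod → keyarafod
  rule 4 (vowel merger): keyarafod → keyorofod
  rule 5: no change — keyorofod
  ⇒ Zodile keyorofod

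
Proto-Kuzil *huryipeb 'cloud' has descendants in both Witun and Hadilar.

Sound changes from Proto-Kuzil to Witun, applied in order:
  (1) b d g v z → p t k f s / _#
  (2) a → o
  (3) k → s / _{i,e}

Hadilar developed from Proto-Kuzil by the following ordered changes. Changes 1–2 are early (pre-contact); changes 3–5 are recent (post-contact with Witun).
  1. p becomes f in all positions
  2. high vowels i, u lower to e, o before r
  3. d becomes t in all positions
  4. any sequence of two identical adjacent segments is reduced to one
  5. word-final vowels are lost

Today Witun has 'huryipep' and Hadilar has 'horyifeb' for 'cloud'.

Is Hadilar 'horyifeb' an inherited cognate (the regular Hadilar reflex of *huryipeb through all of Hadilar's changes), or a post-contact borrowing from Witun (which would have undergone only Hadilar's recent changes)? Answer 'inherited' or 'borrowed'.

inherited

If inherited, *huryipeb would pass through all of Hadilar's changes:
Hadilar: start from *huryipeb.
  rule 1 (unconditioned shift): huryipeb → huryifeb
  rule 2 (pre-rhotic lowering): huryifeb → horyifeb
  rule 3: no change — horyifeb
  rule 4: no change — horyifeb
  rule 5: no change — horyifeb
  ⇒ Hadilar horyifeb
If borrowed from Witun 'huryipep' after the early changes, it would undergo only the recent ones:
  rule 3 (unconditioned shift): no change (huryipep)
  rule 4 (degemination): no change (huryipep)
  rule 5 (apocope): no change (huryipep)
  ⇒ as a loan: huryipep
Hadilar 'horyifeb' matches the inherited outcome exactly, so it is an inherited cognate, not a loan.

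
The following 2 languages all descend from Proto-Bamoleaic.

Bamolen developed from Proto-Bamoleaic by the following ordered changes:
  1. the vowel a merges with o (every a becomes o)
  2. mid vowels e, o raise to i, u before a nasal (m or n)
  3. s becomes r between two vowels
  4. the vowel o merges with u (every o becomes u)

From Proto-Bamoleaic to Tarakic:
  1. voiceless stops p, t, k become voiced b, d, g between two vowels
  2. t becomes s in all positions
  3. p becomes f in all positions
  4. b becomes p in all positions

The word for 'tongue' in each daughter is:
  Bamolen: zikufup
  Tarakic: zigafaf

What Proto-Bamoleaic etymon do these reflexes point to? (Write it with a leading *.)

*zikafap

Position 6: Bamolen has u, Tarakic has a. Tarakic preserves a here (none of its changes turn any other segment into a), so the proto-segment is *a.
Position 7: Bamolen has p, Tarakic has f. Bamolen preserves p here (none of its changes turn any other segment into p), so the proto-segment is *p.
Position 4: Bamolen has u, Tarakic has a. Tarakic preserves a here (none of its changes turn any other segment into a), so the proto-segment is *a.
Verify the candidate proto-form against each daughter:
Bamolen: *zikafap
  zikafap → zikofop   [vowel merger]
  zikofop (rule 2 does not apply)
  zikofop (rule 3 does not apply)
  zikofop → zikufup   [vowel merger]
  giving Bamolen zikufup.
Tarakic: *zikafap > zigafap > zigafaf  (by intervocalic voicing, unconditioned shift)
Only *zikafap yields all of Bamolen zikufup, Tarakic zigafaf.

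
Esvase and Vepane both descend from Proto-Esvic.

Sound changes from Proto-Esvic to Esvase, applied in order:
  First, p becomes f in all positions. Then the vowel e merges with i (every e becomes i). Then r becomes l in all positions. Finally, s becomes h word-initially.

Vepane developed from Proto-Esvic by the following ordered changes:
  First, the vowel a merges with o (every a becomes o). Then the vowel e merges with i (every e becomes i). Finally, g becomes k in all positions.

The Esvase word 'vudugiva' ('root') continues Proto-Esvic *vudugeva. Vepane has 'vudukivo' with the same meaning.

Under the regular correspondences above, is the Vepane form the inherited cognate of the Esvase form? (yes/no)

yes

Derive the expected Vepane reflex of *vudugeva:
Vepane: *vudugeva > vudugevo > vudugivo > vudukivo  (by vowel merger, vowel merger, unconditioned shift)
Vepane 'vudukivo' matches the regular reflex exactly, so the pair is cognate.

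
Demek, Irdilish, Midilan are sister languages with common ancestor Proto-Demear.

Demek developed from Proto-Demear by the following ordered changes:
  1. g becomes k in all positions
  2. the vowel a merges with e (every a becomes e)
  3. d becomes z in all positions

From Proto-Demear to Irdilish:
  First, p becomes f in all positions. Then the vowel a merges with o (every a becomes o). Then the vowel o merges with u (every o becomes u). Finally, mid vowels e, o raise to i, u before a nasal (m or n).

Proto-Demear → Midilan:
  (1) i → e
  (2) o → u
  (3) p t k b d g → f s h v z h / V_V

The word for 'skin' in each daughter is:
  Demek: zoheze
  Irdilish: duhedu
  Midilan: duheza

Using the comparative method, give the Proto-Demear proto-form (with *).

*doheda

Position 6: Demek has e, Irdilish has u, Midilan has a. Midilan preserves a here (none of its changes turn any other segment into a), so the proto-segment is *a.
Position 2: Demek has o, Irdilish has u, Midilan has u. Demek preserves o here (none of its changes turn any other segment into o), so the proto-segment is *o.
Position 1: Demek has z, Irdilish has d, Midilan has d. Irdilish preserves d here (none of its changes turn any other segment into d), so the proto-segment is *d.
Continuing position by position gives *doheda; check it forward:
Demek: start from *doheda.
  rule 1: no change — doheda
  rule 2 (vowel merger): doheda → dohede
  rule 3 (unconditioned shift): dohede → zoheze
  ⇒ Demek zoheze
Irdilish: *doheda
  doheda (rule 1 does not apply)
  doheda → dohedo   [vowel merger]
  dohedo → duhedu   [vowel merger]
  duhedu (rule 4 does not apply)
  giving Irdilish duhedu.
Midilan: start from *doheda.
  rule 1: no change — doheda
  rule 2 (vowel merger): doheda → duheda
  rule 3 (intervocalic lenition): duheda → duheza
  ⇒ Midilan duheza
*doheda is the unique common source.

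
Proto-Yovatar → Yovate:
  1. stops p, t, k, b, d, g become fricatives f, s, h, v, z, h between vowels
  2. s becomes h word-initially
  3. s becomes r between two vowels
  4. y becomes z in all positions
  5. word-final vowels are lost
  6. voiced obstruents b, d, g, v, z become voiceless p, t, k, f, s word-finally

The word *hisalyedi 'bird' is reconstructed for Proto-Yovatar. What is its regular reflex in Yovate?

hiralzes

Yovate: start from *hisalyedi.
  rule 1 (intervocalic lenition): hisalyedi → hisalyezi
  rule 2: no change — hisalyezi
  rule 3 (rhotacism): hisalyezi → hiralyezi
  rule 4 (unconditioned shift): hiralyezi → hiralzezi
  rule 5 (apocope): hiralzezi → hiralzez
  rule 6 (final devoicing): hiralzez → hiralzes
  ⇒ Yovate hiralzes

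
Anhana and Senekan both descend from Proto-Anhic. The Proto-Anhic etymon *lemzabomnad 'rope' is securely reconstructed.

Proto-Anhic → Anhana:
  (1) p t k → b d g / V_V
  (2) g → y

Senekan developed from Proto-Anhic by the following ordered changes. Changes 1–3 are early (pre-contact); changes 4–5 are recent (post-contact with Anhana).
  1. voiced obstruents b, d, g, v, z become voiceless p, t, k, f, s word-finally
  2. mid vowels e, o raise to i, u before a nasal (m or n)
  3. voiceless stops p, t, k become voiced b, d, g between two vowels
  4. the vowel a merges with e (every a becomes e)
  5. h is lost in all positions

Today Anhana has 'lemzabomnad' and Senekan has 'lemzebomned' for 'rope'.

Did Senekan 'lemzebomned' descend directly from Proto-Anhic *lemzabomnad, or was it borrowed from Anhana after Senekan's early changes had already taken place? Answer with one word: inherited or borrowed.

borrowed

If inherited, *lemzabomnad would pass through all of Senekan's changes:
Senekan: *lemzabomnad > lemzabomnat > limzabumnat > limzebumnet  (by final devoicing, pre-nasal raising, vowel merger)
If borrowed from Anhana 'lemzabomnad' after the early changes, it would undergo only the recent ones:
  rule 4 (vowel merger): lemzabomnad → lemzebomned
  rule 5 (h-loss): no change (lemzebomned)
  ⇒ as a loan: lemzebomned
Senekan 'lemzebomned' matches the loan outcome 'lemzebomned', not the inherited 'limzebumnet' — it skipped the early Senekan changes, so it was borrowed from Anhana.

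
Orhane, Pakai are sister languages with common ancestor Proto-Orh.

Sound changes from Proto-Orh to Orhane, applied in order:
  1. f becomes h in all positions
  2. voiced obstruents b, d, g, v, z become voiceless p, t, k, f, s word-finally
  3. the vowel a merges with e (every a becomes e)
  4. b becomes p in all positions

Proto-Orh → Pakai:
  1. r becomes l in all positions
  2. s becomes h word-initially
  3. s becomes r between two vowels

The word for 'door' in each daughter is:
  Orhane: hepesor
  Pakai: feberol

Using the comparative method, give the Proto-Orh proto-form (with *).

*febesor

Position 5: Orhane has s, Pakai has r. In Pakai, r can only continue *s, so the proto-segment is *s.
Position 3: Orhane has p, Pakai has b. Pakai preserves b here (none of its changes turn any other segment into b), so the proto-segment is *b.
Position 7: Orhane has r, Pakai has l. Orhane preserves r here (none of its changes turn any other segment into r), so the proto-segment is *r.
This points to *febesor. Verify forward in each daughter:
Orhane: *febesor
  febesor → hebesor   [unconditioned shift]
  hebesor (rule 2 does not apply)
  hebesor (rule 3 does not apply)
  hebesor → hepesor   [unconditioned shift]
  giving Orhane hepesor.
Pakai: start from *febesor.
  rule 1 (unconditioned shift): febesor → febesol
  rule 2: no change — febesol
  rule 3 (rhotacism): febesol → feberol
  ⇒ Pakai feberol
*febesor is the unique common source.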